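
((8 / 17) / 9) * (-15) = -40 / 51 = -0.78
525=525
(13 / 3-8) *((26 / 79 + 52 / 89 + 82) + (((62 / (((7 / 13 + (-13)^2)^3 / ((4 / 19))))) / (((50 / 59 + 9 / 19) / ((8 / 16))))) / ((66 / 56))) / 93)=-57193513582862655655 / 188126817415944588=-304.02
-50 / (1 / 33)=-1650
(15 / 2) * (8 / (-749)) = -0.08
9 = 9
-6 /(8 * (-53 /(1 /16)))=3 /3392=0.00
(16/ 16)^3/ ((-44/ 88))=-2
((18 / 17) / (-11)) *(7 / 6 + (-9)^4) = -118119 / 187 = -631.65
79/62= 1.27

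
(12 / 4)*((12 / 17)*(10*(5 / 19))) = 1800 / 323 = 5.57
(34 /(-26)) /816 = -1 /624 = -0.00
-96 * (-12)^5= 23887872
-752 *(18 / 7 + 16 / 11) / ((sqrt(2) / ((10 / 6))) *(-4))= 145700 *sqrt(2) / 231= 892.00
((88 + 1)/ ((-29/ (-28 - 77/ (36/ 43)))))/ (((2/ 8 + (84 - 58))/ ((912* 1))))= 12791.99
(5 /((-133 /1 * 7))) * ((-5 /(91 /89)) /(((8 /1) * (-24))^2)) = 2225 /3123154944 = 0.00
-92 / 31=-2.97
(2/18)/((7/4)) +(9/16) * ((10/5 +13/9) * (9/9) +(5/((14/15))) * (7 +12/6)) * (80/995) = 2.40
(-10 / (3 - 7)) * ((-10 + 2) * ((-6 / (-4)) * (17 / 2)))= -255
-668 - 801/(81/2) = -6190/9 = -687.78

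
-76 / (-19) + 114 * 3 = 346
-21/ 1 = -21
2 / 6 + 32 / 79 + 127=30274 / 237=127.74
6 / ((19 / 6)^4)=7776 / 130321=0.06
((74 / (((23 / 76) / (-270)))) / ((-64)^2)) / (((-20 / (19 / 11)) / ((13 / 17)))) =4688307 / 4404224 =1.06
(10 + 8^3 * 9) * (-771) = -3560478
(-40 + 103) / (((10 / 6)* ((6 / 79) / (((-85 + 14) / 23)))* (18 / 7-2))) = -2473569 / 920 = -2688.66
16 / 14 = 8 / 7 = 1.14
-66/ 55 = -6/ 5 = -1.20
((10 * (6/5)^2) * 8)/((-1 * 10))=-288/25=-11.52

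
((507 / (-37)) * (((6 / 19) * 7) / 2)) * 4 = -42588 / 703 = -60.58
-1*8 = -8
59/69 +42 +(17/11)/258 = 932571/21758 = 42.86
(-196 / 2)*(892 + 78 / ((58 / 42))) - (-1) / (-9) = -24260321 / 261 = -92951.42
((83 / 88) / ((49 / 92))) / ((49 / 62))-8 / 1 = -152109 / 26411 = -5.76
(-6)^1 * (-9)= 54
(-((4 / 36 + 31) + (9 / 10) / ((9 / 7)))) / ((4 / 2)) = -2863 / 180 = -15.91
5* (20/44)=25/11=2.27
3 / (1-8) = -3 / 7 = -0.43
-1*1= -1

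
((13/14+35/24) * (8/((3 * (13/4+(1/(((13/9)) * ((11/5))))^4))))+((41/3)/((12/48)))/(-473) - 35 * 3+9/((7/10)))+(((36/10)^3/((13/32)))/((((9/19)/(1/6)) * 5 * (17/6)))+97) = 12602792881119672874/1320143063070706875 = 9.55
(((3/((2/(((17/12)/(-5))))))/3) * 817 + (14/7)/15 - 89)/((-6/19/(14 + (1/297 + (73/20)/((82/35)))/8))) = 5160820924309/561116160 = 9197.42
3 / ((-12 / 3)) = -0.75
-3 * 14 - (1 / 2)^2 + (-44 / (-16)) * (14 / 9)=-1367 / 36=-37.97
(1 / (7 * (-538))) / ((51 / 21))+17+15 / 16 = 1312443 / 73168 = 17.94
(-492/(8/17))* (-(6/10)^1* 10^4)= 6273000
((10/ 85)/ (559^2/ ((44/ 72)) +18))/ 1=11/ 47811276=0.00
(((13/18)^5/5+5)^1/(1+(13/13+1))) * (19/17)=1.88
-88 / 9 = -9.78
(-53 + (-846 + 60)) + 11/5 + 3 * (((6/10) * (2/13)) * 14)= -10828/13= -832.92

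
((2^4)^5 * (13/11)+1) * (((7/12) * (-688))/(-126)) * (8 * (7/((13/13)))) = 7294366576/33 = 221041411.39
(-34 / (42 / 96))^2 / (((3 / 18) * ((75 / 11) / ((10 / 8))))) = 6643.46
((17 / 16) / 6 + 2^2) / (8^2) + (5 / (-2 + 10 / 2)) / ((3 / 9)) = 31121 / 6144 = 5.07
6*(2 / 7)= 12 / 7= 1.71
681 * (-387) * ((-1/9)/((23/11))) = 322113/23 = 14004.91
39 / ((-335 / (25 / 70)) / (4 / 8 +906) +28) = 1.45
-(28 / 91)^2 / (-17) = 16 / 2873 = 0.01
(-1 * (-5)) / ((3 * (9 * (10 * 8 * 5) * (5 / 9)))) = 1 / 1200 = 0.00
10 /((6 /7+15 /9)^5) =40841010 /418195493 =0.10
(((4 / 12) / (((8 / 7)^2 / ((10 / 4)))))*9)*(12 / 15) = 147 / 32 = 4.59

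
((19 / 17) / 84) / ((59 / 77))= 0.02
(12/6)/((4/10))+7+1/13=157/13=12.08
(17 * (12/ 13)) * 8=1632/ 13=125.54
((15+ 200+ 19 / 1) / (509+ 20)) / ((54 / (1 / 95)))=13 / 150765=0.00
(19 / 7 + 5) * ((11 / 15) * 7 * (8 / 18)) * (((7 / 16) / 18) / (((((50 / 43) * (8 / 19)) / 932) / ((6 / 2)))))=14657797 / 6000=2442.97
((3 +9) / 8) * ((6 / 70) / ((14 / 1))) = 9 / 980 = 0.01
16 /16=1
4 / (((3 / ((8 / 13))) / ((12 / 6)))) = 64 / 39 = 1.64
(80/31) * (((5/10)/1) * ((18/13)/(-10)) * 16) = -1152/403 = -2.86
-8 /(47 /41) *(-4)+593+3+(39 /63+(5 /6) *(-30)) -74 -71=448625 /987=454.53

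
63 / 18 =7 / 2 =3.50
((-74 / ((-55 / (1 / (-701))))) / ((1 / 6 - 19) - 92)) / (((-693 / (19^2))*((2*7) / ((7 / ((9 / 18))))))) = -2812 / 311717175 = -0.00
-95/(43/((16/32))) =-95/86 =-1.10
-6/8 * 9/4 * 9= -243/16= -15.19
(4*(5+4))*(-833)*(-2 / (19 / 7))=419832 / 19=22096.42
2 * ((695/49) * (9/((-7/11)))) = -401.20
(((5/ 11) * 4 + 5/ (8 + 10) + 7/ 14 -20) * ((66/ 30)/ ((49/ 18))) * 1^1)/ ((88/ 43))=-74089/ 10780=-6.87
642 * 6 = 3852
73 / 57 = 1.28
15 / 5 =3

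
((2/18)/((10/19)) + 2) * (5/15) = 199/270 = 0.74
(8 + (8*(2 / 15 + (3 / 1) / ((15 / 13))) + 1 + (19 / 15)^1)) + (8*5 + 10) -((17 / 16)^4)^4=21996470820675164563697 / 276701161105643274240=79.50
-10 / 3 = -3.33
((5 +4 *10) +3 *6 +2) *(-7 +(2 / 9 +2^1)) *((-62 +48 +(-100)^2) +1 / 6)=-167468015 / 54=-3101259.54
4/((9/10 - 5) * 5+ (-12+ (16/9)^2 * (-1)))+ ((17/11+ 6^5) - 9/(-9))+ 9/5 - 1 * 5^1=2470463748/317735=7775.23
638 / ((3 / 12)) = 2552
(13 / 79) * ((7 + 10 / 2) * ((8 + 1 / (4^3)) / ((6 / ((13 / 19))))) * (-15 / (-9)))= 7605 / 2528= 3.01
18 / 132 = 3 / 22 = 0.14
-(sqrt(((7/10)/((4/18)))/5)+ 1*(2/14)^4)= -3*sqrt(7)/10 - 1/2401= -0.79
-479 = -479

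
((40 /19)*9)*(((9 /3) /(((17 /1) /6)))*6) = 38880 /323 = 120.37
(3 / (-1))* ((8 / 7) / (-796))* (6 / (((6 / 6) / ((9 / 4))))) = 81 / 1393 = 0.06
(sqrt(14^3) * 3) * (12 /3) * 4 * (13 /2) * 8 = 34944 * sqrt(14) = 130748.48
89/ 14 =6.36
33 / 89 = 0.37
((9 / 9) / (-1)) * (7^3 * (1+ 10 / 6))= -2744 / 3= -914.67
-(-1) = 1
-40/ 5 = -8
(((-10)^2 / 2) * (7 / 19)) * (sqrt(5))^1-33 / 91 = -33 / 91 + 350 * sqrt(5) / 19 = 40.83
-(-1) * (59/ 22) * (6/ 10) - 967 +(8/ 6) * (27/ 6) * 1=-105533/ 110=-959.39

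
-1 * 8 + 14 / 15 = -106 / 15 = -7.07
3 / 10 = 0.30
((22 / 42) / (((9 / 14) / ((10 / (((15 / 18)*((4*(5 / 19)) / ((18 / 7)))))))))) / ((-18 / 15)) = -418 / 21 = -19.90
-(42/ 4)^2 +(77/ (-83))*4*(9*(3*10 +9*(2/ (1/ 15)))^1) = -3363003/ 332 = -10129.53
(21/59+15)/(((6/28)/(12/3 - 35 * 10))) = -1462888/59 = -24794.71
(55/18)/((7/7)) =55/18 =3.06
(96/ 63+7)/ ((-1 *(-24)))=0.36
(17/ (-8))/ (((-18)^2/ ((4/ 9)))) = -17/ 5832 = -0.00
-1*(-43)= 43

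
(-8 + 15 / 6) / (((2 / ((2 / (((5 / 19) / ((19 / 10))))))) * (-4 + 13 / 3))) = -119.13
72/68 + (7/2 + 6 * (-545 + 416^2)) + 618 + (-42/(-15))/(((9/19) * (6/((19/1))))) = 4753896403/4590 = 1035707.28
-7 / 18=-0.39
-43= -43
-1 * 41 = -41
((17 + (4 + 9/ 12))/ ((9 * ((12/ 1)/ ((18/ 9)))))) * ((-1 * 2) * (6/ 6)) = -29/ 36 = -0.81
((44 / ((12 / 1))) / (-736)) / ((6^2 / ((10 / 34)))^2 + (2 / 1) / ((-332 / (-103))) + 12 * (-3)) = -22825 / 68478336816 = -0.00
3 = 3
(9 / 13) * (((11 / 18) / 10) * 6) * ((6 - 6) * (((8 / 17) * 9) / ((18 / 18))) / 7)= 0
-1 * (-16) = 16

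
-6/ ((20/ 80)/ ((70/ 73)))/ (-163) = 1680/ 11899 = 0.14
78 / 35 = 2.23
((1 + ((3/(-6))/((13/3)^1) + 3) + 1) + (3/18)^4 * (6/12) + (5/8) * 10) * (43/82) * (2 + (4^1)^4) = 693754045/460512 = 1506.48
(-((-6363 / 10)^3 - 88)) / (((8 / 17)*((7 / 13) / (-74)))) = -2106589503076019 / 28000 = -75235339395.57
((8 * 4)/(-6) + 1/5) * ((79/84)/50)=-869/9000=-0.10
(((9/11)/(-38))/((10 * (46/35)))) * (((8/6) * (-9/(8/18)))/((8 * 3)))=567/307648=0.00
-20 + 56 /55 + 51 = 1761 /55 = 32.02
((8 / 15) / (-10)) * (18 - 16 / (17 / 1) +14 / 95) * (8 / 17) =-0.43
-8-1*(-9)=1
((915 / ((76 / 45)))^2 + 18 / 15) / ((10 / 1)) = 8476937781 / 288800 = 29352.28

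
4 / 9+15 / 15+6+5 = 112 / 9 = 12.44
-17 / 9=-1.89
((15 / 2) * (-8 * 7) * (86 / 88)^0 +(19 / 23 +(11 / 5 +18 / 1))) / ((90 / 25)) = -2549 / 23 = -110.83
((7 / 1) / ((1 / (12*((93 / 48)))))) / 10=651 / 40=16.28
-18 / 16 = -9 / 8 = -1.12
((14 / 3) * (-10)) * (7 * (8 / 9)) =-7840 / 27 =-290.37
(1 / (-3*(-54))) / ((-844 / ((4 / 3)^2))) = -2 / 153819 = -0.00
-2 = -2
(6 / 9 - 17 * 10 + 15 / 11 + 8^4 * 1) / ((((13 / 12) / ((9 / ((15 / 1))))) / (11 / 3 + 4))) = 2385100 / 143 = 16679.02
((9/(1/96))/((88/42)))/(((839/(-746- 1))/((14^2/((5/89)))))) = -59107110048/46145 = -1280899.56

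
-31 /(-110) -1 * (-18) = 2011 /110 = 18.28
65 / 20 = 13 / 4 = 3.25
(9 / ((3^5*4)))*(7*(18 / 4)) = 7 / 24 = 0.29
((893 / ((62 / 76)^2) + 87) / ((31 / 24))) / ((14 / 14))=32954376 / 29791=1106.19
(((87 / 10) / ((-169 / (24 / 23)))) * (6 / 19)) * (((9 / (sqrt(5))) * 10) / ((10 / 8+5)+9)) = -451008 * sqrt(5) / 22525165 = -0.04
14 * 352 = 4928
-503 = -503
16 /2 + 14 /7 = 10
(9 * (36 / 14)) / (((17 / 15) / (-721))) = -250290 / 17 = -14722.94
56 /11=5.09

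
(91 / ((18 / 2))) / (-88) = -91 / 792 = -0.11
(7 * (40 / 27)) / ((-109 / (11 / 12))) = -770 / 8829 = -0.09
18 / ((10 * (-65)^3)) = -9 / 1373125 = -0.00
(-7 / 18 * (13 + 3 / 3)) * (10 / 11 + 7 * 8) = -30674 / 99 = -309.84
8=8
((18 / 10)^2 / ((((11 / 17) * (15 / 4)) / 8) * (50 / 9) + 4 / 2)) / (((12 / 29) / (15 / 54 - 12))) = -1872414 / 75175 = -24.91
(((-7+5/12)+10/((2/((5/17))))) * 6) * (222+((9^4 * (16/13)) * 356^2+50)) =-31394398806.55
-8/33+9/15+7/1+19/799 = 973121/131835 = 7.38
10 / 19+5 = 105 / 19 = 5.53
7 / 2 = 3.50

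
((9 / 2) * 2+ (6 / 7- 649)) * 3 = -13422 / 7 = -1917.43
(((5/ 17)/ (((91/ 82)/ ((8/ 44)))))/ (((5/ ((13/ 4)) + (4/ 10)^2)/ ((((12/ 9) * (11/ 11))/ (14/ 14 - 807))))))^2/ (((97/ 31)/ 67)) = 1759796875/ 37311277296820527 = 0.00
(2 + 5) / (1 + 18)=7 / 19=0.37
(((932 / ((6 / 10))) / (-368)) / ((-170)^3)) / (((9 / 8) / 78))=3029 / 50849550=0.00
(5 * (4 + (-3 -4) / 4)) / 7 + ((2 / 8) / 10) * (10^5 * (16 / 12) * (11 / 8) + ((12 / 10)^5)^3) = 58771874198197423 / 12817382812500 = 4585.33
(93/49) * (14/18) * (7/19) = 31/57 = 0.54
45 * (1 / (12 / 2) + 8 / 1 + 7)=1365 / 2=682.50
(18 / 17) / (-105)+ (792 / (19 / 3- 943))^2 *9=1509180594 / 234908975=6.42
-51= -51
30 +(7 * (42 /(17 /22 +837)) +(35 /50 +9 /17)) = 14135677 /447610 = 31.58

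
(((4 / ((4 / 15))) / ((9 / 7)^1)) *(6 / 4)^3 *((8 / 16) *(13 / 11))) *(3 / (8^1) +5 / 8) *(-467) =-1912365 / 176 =-10865.71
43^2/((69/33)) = 20339/23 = 884.30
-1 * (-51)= 51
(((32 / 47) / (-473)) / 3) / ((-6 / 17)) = 272 / 200079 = 0.00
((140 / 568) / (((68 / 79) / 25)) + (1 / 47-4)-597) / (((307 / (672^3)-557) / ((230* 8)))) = 1961.63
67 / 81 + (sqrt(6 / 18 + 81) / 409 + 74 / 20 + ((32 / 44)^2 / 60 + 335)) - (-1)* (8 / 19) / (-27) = 2* sqrt(183) / 1227 + 632251459 / 1862190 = 339.54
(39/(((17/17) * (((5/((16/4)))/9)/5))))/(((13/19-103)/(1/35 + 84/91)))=-8227/630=-13.06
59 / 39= 1.51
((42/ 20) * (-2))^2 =441/ 25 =17.64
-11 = -11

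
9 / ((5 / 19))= 171 / 5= 34.20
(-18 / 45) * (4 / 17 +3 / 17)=-14 / 85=-0.16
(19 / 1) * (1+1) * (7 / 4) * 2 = 133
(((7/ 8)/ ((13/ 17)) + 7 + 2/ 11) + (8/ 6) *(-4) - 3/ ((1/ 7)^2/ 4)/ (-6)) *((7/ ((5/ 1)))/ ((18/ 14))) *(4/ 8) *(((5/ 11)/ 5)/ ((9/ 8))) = 16983743/ 3822390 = 4.44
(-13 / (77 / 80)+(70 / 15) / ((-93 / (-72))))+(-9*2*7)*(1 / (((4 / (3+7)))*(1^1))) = -775521 / 2387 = -324.89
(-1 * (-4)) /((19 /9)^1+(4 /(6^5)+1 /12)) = 7776 /4267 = 1.82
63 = 63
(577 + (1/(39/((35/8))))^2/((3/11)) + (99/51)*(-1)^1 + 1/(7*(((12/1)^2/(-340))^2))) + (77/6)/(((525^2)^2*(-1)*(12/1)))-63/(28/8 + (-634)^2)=2771636784012741290228623/4812694797804075000000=575.90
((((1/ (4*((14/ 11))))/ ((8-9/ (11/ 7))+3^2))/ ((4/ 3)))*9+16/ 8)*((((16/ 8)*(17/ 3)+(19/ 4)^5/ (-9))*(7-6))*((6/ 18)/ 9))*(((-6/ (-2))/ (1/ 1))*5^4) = -87186337605625/ 2303852544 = -37843.71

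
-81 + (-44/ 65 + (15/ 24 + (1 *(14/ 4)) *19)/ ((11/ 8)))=-23494/ 715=-32.86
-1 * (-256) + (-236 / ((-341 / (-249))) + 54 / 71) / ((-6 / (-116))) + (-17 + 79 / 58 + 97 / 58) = -2158977011 / 702119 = -3074.94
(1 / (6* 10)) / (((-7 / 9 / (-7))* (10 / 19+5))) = 19 / 700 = 0.03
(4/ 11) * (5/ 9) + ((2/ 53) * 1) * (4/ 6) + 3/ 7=24085/ 36729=0.66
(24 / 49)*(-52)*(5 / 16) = -390 / 49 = -7.96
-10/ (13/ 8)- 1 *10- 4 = -20.15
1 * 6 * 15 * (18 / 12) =135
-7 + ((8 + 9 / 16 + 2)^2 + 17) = 31121 / 256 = 121.57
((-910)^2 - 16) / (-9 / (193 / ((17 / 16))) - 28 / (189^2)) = -13049000669376 / 793111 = -16452931.14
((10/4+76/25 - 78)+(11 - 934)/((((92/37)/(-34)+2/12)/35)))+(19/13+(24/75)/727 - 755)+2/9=-103951087764161/300258270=-346205.58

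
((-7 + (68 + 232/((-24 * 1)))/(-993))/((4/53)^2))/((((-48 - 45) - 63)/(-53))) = -421.03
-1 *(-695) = 695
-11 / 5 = -2.20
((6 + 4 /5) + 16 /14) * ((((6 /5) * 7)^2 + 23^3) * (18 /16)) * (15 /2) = 1148189067 /1400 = 820135.05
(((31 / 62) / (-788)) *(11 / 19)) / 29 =-11 / 868376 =-0.00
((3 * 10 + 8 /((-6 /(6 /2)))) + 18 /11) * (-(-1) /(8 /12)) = 456 /11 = 41.45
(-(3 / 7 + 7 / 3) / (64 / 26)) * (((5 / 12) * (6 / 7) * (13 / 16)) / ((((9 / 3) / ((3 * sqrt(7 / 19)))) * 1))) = -24505 * sqrt(133) / 1430016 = -0.20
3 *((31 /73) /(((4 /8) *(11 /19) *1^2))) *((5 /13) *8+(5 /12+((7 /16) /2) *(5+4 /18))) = 10223273 /501072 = 20.40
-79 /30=-2.63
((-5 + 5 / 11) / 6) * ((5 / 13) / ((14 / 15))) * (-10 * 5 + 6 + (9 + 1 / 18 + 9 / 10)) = 95750 / 9009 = 10.63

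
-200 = -200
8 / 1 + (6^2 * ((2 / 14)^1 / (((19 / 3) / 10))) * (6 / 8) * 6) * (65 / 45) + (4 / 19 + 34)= 12634 / 133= 94.99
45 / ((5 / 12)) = 108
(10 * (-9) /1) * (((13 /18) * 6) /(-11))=390 /11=35.45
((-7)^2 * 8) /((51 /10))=3920 /51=76.86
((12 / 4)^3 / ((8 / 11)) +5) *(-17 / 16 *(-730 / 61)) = 2091085 / 3904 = 535.63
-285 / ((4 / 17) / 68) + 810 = -81555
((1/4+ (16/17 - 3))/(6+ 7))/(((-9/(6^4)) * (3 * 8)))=369/442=0.83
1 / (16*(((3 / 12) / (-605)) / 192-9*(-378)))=29040 / 1580705279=0.00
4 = 4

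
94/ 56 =47/ 28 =1.68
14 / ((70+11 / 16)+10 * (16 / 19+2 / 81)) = 344736 / 1954049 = 0.18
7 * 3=21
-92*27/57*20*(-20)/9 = 36800/19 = 1936.84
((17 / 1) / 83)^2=0.04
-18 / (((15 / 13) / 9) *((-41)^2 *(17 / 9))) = -6318 / 142885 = -0.04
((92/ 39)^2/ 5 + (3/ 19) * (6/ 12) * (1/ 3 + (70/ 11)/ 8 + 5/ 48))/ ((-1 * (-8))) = 61558087/ 406897920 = 0.15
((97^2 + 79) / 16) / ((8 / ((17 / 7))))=10081 / 56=180.02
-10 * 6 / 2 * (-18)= 540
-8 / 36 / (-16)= 1 / 72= 0.01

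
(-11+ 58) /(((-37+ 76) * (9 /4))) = 188 /351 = 0.54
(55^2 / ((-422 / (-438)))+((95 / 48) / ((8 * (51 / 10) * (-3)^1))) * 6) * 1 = 3243377375 / 1033056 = 3139.59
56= 56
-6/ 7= -0.86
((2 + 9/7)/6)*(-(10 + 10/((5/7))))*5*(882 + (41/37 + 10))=-15200700/259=-58689.96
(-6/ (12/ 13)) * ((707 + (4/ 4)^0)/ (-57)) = 1534/ 19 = 80.74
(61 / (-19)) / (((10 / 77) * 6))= -4697 / 1140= -4.12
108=108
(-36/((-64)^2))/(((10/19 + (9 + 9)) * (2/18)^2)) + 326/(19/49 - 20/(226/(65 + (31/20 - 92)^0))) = -651049191019/10883006464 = -59.82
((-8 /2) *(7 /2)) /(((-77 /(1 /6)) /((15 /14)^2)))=0.03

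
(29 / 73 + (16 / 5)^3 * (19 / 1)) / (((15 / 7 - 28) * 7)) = -5684777 / 1651625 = -3.44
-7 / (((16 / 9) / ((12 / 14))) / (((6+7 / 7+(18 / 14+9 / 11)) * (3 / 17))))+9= 37467 / 10472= 3.58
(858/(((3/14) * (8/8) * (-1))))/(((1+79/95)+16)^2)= -117325/9317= -12.59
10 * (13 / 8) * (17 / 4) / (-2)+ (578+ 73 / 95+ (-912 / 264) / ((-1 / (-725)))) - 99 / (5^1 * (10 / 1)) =-1962.29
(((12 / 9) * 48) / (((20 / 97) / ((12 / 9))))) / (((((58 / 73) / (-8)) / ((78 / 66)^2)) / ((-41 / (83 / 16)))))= 200967163904 / 4368705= 46001.54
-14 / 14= -1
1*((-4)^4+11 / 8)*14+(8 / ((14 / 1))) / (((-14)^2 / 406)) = 706469 / 196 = 3604.43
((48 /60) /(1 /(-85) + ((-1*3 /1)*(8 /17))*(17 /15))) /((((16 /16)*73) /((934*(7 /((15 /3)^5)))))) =-444584 /31253125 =-0.01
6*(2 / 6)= 2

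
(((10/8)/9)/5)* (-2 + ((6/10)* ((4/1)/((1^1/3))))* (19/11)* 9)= 3023/990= 3.05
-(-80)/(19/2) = 160/19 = 8.42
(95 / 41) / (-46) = -95 / 1886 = -0.05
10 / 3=3.33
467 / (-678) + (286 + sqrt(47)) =sqrt(47) + 193441 / 678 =292.17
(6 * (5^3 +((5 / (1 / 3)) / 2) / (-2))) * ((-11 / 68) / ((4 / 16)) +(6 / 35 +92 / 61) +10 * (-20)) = -2101463193 / 14518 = -144748.81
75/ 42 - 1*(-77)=1103/ 14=78.79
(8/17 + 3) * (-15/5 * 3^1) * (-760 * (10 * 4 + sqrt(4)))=16949520/17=997030.59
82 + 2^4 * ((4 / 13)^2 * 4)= 14882 / 169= 88.06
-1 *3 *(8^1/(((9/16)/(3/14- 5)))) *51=72896/7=10413.71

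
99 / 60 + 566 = 11353 / 20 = 567.65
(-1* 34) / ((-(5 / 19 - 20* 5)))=-646 / 1895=-0.34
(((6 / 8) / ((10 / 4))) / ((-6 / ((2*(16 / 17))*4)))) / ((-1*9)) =32 / 765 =0.04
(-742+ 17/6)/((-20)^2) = -887/480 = -1.85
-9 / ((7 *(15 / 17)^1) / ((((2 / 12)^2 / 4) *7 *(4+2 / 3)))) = -0.33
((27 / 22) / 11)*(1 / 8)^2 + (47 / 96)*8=182065 / 46464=3.92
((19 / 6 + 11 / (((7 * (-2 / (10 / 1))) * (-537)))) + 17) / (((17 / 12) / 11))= 3337906 / 21301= 156.70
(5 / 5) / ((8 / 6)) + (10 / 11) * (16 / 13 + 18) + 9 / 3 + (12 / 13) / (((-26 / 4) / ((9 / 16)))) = 157291 / 7436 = 21.15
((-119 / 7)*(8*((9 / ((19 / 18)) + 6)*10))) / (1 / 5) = -1876800 / 19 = -98778.95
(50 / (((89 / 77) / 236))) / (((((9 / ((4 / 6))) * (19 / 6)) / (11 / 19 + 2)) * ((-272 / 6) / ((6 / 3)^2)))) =-89042800 / 1638579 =-54.34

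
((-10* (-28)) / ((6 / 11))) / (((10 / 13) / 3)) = 2002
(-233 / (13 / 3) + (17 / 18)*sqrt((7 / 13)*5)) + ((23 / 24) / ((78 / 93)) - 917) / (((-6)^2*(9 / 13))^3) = -1142433714163 / 21223627776 + 17*sqrt(455) / 234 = -52.28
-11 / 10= -1.10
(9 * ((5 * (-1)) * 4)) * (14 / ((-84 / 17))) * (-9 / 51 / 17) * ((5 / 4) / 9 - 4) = 695 / 34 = 20.44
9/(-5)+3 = 6/5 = 1.20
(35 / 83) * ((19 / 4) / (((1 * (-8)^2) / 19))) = 0.59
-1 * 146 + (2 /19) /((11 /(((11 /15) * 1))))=-41608 /285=-145.99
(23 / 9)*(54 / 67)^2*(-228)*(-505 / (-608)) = -2822445 / 8978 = -314.37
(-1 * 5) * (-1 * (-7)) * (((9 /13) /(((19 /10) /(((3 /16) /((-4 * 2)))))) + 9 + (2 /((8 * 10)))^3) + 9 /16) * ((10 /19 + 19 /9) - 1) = -7400433103 /13515840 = -547.54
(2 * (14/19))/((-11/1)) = -28/209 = -0.13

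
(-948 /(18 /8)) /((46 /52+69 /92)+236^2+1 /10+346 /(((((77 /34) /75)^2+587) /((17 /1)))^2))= -4788050202863904808994240 /632954760316052144763407553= -0.01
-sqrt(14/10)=-sqrt(35)/5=-1.18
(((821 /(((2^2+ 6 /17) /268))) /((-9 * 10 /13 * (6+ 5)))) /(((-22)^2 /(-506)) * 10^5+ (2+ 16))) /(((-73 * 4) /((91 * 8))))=-25443652871 /1470417742035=-0.02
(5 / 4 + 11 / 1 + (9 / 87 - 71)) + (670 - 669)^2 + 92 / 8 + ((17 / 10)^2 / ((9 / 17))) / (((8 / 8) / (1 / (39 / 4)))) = -45.59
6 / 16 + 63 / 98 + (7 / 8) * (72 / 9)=449 / 56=8.02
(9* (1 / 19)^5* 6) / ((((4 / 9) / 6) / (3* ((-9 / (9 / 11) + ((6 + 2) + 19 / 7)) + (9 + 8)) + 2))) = 266085 / 17332693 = 0.02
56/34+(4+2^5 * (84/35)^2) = 80736/425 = 189.97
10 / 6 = 5 / 3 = 1.67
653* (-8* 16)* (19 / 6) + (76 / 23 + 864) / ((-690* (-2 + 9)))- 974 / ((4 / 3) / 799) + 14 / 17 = -534045767057 / 629510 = -848351.52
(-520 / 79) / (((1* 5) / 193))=-20072 / 79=-254.08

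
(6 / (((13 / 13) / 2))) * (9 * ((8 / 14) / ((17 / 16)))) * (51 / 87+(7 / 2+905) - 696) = 2512512 / 203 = 12376.91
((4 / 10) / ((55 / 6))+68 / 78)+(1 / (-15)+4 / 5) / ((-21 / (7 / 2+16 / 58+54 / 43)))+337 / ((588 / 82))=31283027434 / 655329675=47.74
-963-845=-1808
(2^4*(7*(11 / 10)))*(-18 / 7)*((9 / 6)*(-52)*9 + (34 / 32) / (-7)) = 7785459 / 35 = 222441.69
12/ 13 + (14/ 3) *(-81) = -4902/ 13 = -377.08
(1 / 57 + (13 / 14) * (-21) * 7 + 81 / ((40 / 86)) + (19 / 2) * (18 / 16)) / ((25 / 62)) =119.92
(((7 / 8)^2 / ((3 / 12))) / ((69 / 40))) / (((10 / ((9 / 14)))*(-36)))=-7 / 2208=-0.00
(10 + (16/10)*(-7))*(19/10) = -57/25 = -2.28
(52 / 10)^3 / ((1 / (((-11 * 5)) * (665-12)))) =-5049936.32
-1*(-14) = 14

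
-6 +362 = 356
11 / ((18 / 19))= 209 / 18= 11.61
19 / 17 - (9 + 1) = -151 / 17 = -8.88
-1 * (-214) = 214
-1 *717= -717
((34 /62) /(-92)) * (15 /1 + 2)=-289 /2852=-0.10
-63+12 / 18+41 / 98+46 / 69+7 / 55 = -61.12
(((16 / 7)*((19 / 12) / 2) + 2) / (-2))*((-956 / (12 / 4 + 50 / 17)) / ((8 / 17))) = 1381420 / 2121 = 651.31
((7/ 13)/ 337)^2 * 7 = 343/ 19193161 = 0.00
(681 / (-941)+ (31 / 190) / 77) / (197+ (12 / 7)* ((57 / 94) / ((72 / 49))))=-933782746 / 255849652135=-0.00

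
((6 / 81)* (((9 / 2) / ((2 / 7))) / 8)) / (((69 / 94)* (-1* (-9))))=329 / 14904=0.02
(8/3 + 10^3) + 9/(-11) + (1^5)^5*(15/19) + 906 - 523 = 868795/627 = 1385.64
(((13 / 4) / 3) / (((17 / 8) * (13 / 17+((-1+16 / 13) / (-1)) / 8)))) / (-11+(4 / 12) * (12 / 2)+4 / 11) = -29744 / 370785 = -0.08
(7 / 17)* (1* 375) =2625 / 17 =154.41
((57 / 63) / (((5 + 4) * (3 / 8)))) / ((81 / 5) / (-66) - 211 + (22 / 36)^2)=-0.00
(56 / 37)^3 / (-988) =-43904 / 12511291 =-0.00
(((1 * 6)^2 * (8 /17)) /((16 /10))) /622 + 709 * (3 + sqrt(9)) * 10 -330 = 223164360 /5287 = 42210.02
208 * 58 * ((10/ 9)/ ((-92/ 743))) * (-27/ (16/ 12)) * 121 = 6100817580/ 23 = 265252938.26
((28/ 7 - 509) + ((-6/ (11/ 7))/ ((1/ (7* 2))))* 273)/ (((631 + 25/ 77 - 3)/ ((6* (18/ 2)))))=-20925954/ 16127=-1297.57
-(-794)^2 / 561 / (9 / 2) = -1260872 / 5049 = -249.73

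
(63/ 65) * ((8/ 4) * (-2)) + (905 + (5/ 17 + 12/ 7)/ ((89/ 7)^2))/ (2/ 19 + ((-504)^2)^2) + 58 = 290382554200213682473/ 5365226270074611265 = 54.12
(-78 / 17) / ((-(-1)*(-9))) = 26 / 51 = 0.51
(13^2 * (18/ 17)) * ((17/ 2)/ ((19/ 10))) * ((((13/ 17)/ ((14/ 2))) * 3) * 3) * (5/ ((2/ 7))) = 4448925/ 323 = 13773.76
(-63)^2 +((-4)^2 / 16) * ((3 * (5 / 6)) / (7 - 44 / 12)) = 15879 / 4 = 3969.75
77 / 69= 1.12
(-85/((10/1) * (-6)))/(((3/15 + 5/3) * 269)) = 85/30128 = 0.00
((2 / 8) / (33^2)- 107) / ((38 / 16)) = -932182 / 20691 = -45.05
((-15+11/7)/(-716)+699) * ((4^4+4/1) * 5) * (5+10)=17079474750/1253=13630865.72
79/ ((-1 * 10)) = -79/ 10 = -7.90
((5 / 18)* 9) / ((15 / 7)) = 1.17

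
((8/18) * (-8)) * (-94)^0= -32/9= -3.56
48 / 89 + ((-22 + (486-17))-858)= -36531 / 89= -410.46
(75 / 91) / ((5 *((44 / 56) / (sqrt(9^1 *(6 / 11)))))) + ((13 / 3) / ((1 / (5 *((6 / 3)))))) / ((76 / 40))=90 *sqrt(66) / 1573 + 1300 / 57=23.27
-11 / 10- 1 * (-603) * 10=6028.90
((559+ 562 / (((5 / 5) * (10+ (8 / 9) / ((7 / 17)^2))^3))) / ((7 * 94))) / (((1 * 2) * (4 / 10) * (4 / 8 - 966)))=-424590833369585 / 385925692207430704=-0.00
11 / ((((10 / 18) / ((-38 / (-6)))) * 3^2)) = 209 / 15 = 13.93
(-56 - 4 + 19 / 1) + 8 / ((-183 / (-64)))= -6991 / 183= -38.20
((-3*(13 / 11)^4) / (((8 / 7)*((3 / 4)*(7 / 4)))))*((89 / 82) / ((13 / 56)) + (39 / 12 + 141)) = -697567273 / 1200562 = -581.03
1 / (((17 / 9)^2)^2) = 0.08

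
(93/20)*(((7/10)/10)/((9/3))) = 217/2000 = 0.11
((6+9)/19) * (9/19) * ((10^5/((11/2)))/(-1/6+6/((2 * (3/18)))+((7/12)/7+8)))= 324000000/1234981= 262.35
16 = 16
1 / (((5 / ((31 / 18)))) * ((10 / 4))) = 31 / 225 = 0.14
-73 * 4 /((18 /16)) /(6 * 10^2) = -292 /675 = -0.43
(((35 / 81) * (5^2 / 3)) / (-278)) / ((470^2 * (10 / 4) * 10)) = -7 / 2984535720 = -0.00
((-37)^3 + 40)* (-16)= 809808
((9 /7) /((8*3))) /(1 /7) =3 /8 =0.38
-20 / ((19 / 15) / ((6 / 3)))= -600 / 19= -31.58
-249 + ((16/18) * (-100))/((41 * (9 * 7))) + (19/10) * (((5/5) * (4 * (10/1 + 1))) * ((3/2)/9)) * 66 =77943191/116235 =670.57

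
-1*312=-312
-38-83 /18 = -767 /18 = -42.61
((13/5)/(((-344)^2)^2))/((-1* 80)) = -13/5601363558400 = -0.00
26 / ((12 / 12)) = 26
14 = 14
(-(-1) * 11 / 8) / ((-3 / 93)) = -341 / 8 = -42.62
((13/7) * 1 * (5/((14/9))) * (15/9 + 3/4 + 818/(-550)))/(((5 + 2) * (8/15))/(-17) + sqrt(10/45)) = 6100263/871178 + 518522355 * sqrt(2)/48785968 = 22.03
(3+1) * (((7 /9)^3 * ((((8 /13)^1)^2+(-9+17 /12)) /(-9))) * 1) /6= 5011573 /19958562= 0.25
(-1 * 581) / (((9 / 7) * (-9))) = 4067 / 81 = 50.21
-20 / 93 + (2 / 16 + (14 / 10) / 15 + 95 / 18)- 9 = -207517 / 55800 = -3.72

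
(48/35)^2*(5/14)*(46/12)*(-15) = -38.62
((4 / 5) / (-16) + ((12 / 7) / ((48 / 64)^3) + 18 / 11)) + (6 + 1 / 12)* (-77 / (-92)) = 13696499 / 1275120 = 10.74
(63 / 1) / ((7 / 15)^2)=2025 / 7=289.29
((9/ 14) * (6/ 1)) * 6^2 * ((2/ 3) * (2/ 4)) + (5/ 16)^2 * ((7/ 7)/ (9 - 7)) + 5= 183983/ 3584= 51.33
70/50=7/5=1.40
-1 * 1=-1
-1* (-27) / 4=6.75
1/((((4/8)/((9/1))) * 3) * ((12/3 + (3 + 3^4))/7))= 21/44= 0.48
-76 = -76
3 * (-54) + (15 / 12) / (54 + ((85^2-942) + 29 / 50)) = -102668671 / 633758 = -162.00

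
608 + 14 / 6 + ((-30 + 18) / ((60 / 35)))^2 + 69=2185 / 3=728.33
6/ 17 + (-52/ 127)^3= 9899962/ 34822511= 0.28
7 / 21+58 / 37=211 / 111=1.90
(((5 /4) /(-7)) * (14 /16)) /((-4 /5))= 25 /128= 0.20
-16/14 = -8/7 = -1.14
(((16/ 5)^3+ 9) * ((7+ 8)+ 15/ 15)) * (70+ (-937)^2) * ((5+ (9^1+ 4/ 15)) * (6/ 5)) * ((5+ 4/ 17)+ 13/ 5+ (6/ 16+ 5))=35250287548736312/ 265625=132706964889.36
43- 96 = -53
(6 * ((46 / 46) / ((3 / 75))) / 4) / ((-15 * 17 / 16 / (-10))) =400 / 17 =23.53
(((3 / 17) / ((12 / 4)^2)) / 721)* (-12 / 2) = -2 / 12257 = -0.00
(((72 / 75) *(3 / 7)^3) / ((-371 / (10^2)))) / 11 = -0.00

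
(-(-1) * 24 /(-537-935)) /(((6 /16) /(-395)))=395 /23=17.17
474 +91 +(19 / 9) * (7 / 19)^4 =34880416 / 61731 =565.04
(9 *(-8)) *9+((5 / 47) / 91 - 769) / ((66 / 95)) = -82562416 / 47047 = -1754.89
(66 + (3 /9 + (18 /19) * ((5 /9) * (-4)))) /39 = 3661 /2223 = 1.65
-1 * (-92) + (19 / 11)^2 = 11493 / 121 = 94.98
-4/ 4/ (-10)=1/ 10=0.10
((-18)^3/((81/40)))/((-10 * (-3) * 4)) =-24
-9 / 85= -0.11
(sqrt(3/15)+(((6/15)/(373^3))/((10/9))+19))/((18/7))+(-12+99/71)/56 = 7 * sqrt(5)/90+334239582809219/46425371668200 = 7.37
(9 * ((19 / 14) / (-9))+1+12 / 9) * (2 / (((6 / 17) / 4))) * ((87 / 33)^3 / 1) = 33998266 / 83853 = 405.45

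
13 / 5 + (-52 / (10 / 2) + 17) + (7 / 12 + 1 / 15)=9.85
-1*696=-696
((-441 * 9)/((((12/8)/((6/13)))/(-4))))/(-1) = -63504/13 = -4884.92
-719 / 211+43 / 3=10.93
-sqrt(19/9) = -sqrt(19)/3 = -1.45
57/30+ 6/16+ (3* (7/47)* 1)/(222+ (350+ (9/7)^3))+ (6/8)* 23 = 1445762819/74043800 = 19.53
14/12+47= 289/6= 48.17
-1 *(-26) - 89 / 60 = 1471 / 60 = 24.52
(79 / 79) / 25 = 0.04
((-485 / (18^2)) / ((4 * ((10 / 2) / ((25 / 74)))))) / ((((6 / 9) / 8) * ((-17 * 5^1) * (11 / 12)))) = 485 / 124542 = 0.00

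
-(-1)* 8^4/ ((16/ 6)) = 1536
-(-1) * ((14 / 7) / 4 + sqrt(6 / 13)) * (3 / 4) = 0.88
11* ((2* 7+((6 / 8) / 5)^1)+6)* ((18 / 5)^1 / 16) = 39897 / 800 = 49.87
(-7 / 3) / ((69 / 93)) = -217 / 69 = -3.14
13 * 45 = 585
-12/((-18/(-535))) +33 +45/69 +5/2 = -44231/138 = -320.51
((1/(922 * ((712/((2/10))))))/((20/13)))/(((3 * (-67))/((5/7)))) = -13/18472896960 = -0.00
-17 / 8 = -2.12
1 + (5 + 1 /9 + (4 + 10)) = 181 /9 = 20.11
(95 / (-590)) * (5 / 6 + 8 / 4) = -323 / 708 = -0.46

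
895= 895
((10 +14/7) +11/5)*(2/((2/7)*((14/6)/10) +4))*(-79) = -33654/61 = -551.70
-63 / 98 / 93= -3 / 434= -0.01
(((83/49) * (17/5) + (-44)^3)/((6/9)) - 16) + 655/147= -187834991/1470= -127778.91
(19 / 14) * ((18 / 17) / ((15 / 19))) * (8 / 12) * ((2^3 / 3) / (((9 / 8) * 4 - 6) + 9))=0.43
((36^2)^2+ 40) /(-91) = -1679656 /91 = -18457.76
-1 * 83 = -83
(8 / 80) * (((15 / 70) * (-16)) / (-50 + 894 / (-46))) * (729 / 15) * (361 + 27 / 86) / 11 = 7.88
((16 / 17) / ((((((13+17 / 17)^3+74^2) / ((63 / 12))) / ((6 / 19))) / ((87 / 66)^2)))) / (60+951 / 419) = 2466653 / 465669645870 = 0.00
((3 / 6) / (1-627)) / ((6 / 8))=-0.00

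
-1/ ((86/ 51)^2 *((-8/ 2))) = 2601/ 29584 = 0.09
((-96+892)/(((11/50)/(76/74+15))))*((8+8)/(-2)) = -188811200/407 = -463909.58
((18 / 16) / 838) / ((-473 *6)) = -3 / 6341984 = -0.00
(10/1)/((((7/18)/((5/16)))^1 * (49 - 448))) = -75/3724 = -0.02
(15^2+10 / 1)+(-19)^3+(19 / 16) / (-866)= -91782163 / 13856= -6624.00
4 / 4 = 1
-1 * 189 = -189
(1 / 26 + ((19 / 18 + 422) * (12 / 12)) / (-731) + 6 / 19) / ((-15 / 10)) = 729580 / 4875039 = 0.15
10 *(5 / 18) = 25 / 9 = 2.78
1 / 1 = 1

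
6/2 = 3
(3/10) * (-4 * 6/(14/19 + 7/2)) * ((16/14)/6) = -1824/5635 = -0.32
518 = 518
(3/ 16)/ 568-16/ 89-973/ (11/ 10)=-884.72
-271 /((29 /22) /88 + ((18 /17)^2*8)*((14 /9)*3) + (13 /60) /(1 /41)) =-2274383760 /425947463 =-5.34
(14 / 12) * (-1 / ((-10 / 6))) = 7 / 10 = 0.70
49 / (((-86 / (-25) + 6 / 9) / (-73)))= -38325 / 44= -871.02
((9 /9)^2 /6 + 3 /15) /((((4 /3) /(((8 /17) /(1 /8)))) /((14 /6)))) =616 /255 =2.42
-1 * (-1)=1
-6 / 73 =-0.08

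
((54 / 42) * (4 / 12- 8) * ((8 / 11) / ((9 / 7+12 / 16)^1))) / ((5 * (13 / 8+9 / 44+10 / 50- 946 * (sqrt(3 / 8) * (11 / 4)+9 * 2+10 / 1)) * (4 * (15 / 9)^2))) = 0.00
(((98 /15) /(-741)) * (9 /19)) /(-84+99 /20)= 392 /7419633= 0.00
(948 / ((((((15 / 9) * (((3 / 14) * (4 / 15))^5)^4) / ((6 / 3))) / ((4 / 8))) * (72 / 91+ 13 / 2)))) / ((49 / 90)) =90431203249515118288135528564453125 / 86966272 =1039842241938519777967895000.00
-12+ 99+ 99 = 186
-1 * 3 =-3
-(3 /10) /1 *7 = -21 /10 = -2.10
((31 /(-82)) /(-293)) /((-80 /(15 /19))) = -93 /7303904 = -0.00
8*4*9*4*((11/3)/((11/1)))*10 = 3840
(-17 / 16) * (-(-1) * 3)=-3.19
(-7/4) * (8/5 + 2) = -63/10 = -6.30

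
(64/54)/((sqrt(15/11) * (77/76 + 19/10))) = 2432 * sqrt(165)/89667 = 0.35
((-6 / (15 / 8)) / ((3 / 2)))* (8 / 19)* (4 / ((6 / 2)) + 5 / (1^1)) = -256 / 45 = -5.69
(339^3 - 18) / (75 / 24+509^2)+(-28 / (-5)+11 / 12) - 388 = -231.11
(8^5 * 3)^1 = 98304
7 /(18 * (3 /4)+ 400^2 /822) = 0.03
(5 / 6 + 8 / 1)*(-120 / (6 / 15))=-2650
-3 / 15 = -1 / 5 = -0.20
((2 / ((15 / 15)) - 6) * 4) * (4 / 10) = -32 / 5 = -6.40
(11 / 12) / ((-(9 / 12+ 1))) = -11 / 21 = -0.52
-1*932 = -932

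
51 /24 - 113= -887 /8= -110.88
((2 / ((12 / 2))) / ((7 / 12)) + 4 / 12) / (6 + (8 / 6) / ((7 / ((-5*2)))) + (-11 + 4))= -19 / 61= -0.31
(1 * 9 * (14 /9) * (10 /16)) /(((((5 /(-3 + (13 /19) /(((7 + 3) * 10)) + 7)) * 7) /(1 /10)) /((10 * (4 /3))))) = 7613 /5700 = 1.34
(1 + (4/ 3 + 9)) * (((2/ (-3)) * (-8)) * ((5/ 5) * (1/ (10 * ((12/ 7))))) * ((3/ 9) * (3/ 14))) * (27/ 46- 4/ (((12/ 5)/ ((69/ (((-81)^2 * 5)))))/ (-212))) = 6824531/ 20371905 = 0.33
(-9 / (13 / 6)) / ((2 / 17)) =-459 / 13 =-35.31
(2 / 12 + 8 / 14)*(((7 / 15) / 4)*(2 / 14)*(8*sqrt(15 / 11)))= 0.11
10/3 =3.33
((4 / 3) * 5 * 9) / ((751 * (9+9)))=10 / 2253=0.00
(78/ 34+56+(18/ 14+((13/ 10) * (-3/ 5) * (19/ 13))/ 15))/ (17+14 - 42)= -1770239/ 327250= -5.41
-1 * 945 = -945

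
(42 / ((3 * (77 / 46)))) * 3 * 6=1656 / 11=150.55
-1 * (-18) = 18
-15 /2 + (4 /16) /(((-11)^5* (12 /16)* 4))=-14494591 /1932612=-7.50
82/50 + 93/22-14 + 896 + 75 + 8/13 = 6888901/7150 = 963.48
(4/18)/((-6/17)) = -17/27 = -0.63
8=8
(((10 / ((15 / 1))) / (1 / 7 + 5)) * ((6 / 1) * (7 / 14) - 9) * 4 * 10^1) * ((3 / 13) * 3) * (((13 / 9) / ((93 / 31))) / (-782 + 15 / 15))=280 / 21087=0.01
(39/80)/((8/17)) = 1.04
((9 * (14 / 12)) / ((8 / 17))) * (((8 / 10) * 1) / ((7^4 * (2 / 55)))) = 0.20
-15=-15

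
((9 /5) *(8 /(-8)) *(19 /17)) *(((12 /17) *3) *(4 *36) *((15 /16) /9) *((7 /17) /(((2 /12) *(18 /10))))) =-430920 /4913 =-87.71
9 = 9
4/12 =1/3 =0.33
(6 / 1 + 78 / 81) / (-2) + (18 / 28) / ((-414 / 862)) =-41905 / 8694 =-4.82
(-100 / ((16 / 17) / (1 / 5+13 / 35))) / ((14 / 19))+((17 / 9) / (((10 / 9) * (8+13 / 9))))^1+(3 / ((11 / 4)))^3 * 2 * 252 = 932812873 / 1630475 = 572.11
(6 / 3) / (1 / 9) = 18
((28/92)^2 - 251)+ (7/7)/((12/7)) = -1589057/6348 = -250.32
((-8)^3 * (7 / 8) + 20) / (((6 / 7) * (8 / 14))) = -873.83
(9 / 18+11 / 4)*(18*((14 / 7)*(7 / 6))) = 273 / 2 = 136.50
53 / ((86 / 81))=4293 / 86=49.92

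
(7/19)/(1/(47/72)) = 329/1368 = 0.24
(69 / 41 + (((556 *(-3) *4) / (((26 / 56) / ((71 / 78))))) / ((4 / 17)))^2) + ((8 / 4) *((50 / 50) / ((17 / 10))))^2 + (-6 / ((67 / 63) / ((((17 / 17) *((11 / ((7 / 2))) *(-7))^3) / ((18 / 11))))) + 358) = 70078033497385844505 / 22674092363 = 3090665433.28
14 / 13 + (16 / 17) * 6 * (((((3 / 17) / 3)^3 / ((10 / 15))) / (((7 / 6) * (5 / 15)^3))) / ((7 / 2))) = 57901934 / 53202877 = 1.09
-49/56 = -7/8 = -0.88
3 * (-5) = -15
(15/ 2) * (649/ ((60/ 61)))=39589/ 8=4948.62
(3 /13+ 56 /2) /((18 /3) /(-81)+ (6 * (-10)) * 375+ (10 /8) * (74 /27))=-19818 /15792647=-0.00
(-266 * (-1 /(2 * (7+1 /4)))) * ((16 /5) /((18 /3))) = 4256 /435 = 9.78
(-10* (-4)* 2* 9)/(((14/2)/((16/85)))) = 2304/119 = 19.36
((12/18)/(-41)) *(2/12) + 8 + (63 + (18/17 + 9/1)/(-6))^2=3768.57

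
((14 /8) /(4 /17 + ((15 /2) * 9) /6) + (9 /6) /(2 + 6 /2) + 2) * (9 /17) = 172377 /132770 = 1.30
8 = 8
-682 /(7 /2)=-1364 /7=-194.86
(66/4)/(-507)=-0.03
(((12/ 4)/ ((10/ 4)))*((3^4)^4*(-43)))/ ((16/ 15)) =-16659081027/ 8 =-2082385128.38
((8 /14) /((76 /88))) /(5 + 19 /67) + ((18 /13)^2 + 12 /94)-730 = -136094130104 /186986163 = -727.83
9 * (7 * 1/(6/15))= 315/2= 157.50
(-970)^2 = 940900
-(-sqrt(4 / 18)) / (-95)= -sqrt(2) / 285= -0.00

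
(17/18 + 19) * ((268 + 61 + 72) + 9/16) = 2306575/288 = 8008.94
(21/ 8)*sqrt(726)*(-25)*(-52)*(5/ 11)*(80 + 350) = 7336875*sqrt(6) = 17971600.06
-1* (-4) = 4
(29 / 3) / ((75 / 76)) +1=10.80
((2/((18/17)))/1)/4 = 17/36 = 0.47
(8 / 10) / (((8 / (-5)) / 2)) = -1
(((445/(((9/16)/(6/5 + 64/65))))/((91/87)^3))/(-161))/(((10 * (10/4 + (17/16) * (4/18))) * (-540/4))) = 19726603648/7767828707275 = 0.00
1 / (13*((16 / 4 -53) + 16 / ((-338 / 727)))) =-13 / 14097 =-0.00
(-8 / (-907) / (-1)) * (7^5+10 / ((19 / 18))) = -2556104 / 17233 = -148.33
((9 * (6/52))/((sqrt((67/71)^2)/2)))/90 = 213/8710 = 0.02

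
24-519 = -495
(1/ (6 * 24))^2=1/ 20736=0.00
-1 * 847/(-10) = 847/10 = 84.70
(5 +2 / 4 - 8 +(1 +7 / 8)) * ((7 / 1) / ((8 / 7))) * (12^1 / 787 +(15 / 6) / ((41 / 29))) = -28199255 / 4130176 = -6.83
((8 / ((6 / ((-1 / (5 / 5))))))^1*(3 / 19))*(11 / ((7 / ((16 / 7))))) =-704 / 931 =-0.76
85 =85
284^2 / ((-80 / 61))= -307501 / 5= -61500.20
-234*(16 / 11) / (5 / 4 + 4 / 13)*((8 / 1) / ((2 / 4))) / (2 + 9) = -346112 / 1089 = -317.83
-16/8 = -2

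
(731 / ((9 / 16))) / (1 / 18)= 23392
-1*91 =-91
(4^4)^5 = 1099511627776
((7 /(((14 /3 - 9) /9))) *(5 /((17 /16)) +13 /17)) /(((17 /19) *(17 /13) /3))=-1001889 /4913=-203.93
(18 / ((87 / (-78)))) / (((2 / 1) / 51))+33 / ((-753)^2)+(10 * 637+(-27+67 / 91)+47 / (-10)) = 29565215474971 / 4987789170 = 5927.52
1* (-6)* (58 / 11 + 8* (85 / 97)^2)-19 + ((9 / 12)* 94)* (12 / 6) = 5537746 / 103499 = 53.51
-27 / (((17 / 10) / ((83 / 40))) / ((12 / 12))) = -2241 / 68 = -32.96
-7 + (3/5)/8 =-277/40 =-6.92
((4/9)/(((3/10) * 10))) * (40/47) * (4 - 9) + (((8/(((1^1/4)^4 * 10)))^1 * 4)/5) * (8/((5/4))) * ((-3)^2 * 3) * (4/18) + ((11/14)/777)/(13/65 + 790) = 1588442869368437/252501495750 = 6290.83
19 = 19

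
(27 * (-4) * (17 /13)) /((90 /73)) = -7446 /65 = -114.55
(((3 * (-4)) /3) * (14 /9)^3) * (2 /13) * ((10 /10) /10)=-10976 /47385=-0.23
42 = 42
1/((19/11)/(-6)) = -66/19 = -3.47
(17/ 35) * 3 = 51/ 35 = 1.46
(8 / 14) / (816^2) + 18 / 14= 1498177 / 1165248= 1.29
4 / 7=0.57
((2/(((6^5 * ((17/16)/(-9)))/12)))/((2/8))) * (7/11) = -112/1683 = -0.07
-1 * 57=-57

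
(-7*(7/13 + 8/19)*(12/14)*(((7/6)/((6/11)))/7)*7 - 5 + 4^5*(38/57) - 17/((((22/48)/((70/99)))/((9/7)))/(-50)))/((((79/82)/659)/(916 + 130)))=11916348225513962/7083219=1682335139.65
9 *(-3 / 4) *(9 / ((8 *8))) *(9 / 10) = -2187 / 2560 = -0.85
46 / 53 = 0.87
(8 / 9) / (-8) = -1 / 9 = -0.11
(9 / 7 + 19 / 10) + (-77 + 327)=17723 / 70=253.19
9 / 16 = 0.56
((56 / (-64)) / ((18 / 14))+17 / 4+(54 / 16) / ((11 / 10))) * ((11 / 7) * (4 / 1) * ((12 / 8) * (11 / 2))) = 8261 / 24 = 344.21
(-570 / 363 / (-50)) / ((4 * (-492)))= -19 / 1190640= -0.00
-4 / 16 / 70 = -1 / 280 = -0.00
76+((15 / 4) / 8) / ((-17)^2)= 702863 / 9248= 76.00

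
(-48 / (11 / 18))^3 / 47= -644972544 / 62557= -10310.16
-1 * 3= -3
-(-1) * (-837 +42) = -795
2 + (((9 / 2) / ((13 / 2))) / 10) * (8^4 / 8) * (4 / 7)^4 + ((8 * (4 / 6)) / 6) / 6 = 24977018 / 4213755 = 5.93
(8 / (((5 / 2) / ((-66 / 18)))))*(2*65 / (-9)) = 4576 / 27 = 169.48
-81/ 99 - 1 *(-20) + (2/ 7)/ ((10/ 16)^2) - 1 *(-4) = 46033/ 1925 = 23.91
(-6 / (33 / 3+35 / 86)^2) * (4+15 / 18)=-214484 / 962361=-0.22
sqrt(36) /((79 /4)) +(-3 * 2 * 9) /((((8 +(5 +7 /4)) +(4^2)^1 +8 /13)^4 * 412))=17492992783678248 /57581126914159177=0.30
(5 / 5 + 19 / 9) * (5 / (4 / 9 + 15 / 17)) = 340 / 29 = 11.72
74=74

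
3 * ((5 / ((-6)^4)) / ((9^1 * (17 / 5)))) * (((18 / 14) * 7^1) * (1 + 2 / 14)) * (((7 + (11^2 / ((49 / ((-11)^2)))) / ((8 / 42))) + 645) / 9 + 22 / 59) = 91852625 / 95541768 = 0.96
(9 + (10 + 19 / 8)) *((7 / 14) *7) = 1197 / 16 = 74.81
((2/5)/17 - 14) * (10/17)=-2376/289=-8.22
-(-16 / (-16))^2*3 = -3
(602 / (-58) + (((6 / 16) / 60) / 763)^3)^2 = 299916331213936609155435230306304841 / 2783960823290258551371464704000000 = 107.73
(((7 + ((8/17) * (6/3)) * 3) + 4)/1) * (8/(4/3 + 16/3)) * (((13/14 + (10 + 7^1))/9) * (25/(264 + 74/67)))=19759975/6341034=3.12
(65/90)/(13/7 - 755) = -0.00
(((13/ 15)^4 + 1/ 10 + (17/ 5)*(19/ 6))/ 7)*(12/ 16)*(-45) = -289343/ 5250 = -55.11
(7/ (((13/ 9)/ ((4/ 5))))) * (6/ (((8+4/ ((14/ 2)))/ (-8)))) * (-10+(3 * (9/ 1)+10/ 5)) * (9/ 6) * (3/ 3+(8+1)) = -402192/ 65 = -6187.57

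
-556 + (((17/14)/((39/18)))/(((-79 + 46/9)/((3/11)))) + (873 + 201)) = 518.00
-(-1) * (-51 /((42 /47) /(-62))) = 24769 /7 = 3538.43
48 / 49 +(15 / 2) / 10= 339 / 196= 1.73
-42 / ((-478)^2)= -0.00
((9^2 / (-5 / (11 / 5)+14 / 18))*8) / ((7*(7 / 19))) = -304722 / 1813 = -168.08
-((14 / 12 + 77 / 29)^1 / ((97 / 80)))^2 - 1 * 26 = -2559194746 / 71216721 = -35.94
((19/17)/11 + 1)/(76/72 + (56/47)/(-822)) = 23875812/22846351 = 1.05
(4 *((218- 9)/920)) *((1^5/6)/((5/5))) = 209/1380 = 0.15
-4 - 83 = -87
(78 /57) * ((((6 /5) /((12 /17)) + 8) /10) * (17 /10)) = 21437 /9500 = 2.26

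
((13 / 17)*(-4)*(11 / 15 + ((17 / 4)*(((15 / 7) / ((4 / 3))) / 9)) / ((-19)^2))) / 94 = -5798351 / 242288760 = -0.02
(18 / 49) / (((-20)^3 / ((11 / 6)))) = -33 / 392000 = -0.00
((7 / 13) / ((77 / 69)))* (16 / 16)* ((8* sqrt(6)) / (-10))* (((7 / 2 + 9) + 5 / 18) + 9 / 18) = -10994* sqrt(6) / 2145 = -12.55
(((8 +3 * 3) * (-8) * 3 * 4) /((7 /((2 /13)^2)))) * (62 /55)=-404736 /65065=-6.22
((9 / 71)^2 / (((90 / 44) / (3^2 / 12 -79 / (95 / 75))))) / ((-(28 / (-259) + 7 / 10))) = 5717943 / 6991867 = 0.82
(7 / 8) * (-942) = -3297 / 4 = -824.25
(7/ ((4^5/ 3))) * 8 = 0.16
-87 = -87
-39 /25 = -1.56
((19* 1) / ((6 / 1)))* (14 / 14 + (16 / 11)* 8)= 2641 / 66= 40.02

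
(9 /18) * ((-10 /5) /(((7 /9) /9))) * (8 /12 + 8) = -702 /7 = -100.29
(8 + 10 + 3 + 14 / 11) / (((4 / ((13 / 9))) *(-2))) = -3185 / 792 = -4.02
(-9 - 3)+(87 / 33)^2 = -611 / 121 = -5.05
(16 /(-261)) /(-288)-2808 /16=-412249 /2349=-175.50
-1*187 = -187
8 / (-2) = -4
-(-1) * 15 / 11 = 15 / 11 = 1.36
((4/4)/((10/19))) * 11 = 209/10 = 20.90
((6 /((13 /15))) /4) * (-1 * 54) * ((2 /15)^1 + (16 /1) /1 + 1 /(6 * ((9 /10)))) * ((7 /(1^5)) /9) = -15421 /13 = -1186.23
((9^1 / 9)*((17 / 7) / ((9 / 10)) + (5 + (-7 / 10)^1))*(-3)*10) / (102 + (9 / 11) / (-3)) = -48499 / 23499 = -2.06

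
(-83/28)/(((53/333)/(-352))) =2432232/371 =6555.88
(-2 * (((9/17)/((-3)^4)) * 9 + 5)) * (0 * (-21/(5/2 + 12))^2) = 0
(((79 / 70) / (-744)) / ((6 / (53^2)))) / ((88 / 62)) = -221911 / 443520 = -0.50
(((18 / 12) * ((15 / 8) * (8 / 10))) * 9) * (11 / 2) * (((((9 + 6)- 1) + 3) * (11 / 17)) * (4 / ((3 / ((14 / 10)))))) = 22869 / 10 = 2286.90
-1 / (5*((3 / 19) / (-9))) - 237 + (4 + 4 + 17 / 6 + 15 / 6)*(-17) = -6784 / 15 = -452.27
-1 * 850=-850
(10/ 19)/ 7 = 10/ 133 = 0.08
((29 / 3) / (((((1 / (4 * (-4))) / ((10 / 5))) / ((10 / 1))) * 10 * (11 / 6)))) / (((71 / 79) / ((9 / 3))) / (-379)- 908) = 166711488 / 897152905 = 0.19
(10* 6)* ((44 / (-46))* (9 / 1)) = -11880 / 23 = -516.52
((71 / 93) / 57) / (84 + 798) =71 / 4675482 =0.00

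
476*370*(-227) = -39979240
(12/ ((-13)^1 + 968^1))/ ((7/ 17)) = 204/ 6685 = 0.03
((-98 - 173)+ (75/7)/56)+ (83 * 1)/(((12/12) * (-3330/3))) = -58933403/217560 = -270.88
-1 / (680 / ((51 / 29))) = -3 / 1160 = -0.00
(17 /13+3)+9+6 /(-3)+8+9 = 368 /13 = 28.31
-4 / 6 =-2 / 3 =-0.67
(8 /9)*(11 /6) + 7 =233 /27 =8.63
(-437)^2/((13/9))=1718721/13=132209.31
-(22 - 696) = 674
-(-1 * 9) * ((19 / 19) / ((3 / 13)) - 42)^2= 12769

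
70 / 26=35 / 13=2.69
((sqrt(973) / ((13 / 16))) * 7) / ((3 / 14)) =1568 * sqrt(973) / 39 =1254.12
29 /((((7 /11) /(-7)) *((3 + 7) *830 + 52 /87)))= -27753 /722152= -0.04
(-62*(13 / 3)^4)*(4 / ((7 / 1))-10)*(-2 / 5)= -77914408 / 945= -82449.11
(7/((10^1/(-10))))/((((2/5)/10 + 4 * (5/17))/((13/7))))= -5525/517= -10.69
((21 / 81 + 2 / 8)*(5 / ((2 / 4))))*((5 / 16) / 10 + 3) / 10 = 5335 / 3456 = 1.54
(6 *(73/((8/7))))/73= 21/4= 5.25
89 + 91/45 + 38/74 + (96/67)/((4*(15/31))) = 10293853/111555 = 92.28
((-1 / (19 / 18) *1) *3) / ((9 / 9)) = -54 / 19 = -2.84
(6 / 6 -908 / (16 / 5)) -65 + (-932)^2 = 868276.25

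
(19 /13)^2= 361 /169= 2.14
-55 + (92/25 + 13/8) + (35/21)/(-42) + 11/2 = -557357/12600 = -44.23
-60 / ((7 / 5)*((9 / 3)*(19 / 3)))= -300 / 133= -2.26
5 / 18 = 0.28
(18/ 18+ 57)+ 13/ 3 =187/ 3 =62.33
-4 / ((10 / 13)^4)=-28561 / 2500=-11.42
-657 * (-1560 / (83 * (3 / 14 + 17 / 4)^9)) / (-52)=-41700273368334336 / 123679637908935546875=-0.00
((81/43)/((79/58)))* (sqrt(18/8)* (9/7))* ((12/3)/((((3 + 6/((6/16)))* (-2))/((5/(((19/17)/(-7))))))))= 10781910/1226317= 8.79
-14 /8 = -7 /4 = -1.75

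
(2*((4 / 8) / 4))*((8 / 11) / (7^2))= 2 / 539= 0.00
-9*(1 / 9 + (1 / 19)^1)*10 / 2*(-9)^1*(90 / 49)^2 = 1458000 / 6517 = 223.72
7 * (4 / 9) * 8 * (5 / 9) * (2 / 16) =140 / 81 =1.73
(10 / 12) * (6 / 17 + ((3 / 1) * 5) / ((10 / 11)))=955 / 68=14.04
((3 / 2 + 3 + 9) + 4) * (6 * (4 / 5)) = 84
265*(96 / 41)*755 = 19207200 / 41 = 468468.29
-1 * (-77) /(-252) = -11 /36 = -0.31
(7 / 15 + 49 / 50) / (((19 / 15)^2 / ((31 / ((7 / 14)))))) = 20181 / 361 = 55.90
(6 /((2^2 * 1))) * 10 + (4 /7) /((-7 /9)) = 699 /49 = 14.27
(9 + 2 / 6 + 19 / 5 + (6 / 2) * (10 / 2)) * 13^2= 71318 / 15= 4754.53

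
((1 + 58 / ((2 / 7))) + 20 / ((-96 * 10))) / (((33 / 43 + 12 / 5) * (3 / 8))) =2105065 / 12258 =171.73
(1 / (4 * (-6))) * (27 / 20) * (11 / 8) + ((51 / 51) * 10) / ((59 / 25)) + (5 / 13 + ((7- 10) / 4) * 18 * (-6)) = 83984227 / 981760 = 85.54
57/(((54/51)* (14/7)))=323/12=26.92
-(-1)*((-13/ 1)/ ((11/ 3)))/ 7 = -39/ 77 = -0.51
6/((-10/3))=-9/5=-1.80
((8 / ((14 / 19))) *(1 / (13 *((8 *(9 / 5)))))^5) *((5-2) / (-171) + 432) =76946875 / 3771712204775424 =0.00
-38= -38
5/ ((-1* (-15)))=1/ 3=0.33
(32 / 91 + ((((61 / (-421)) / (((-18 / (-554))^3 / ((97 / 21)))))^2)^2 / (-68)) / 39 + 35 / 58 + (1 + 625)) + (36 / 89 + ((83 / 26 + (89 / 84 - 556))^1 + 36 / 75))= -8069776810969406089695076935432913256302953849173 / 147634280836170825707805932374296150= -54660589432642.72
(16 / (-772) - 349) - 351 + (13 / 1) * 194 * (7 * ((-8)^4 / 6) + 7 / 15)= 34891333942 / 2895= 12052274.25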